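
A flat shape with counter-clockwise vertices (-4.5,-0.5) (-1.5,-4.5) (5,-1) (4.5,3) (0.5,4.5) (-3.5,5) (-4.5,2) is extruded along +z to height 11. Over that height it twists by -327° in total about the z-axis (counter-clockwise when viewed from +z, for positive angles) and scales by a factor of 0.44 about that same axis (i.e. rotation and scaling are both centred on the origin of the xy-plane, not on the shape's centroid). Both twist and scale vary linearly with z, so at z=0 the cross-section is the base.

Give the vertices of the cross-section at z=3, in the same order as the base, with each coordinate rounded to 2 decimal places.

t = z/height = 3/11 = 0.272727
s = 1 + (scale-1)·z/height = 1 + (0.44-1)·3/11 = 0.847273
θ = twist·z/height = -327°·3/11 = -89.1818° = -1.556516 rad
cos θ = 0.014279, sin θ = -0.999898 (intermediates below are computed at full precision and shown rounded to 5 d.p.)
v1: (-4.5,-0.5) → rotate → (-0.56421,4.49240) → ×s → (-0.47804,3.80629) → (-0.48,3.81)
v2: (-1.5,-4.5) → rotate → (-4.52096,1.43559) → ×s → (-3.83049,1.21634) → (-3.83,1.22)
v3: (5,-1) → rotate → (-0.92850,-5.01377) → ×s → (-0.78669,-4.24803) → (-0.79,-4.25)
v4: (4.5,3) → rotate → (3.06395,-4.45670) → ×s → (2.59600,-3.77604) → (2.60,-3.78)
v5: (0.5,4.5) → rotate → (4.50668,-0.43569) → ×s → (3.81839,-0.36915) → (3.82,-0.37)
v6: (-3.5,5) → rotate → (4.94951,3.57104) → ×s → (4.19359,3.02565) → (4.19,3.03)
v7: (-4.5,2) → rotate → (1.93554,4.52810) → ×s → (1.63993,3.83654) → (1.64,3.84)

Cross-section at z=3: (-0.48,3.81) (-3.83,1.22) (-0.79,-4.25) (2.60,-3.78) (3.82,-0.37) (4.19,3.03) (1.64,3.84)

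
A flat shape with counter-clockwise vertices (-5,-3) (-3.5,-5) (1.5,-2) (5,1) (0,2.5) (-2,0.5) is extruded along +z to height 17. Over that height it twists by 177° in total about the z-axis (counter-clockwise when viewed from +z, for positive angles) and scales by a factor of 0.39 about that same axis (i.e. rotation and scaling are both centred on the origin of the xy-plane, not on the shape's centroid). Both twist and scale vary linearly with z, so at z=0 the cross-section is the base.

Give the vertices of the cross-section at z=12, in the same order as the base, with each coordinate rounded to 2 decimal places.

t = z/height = 12/17 = 0.705882
s = 1 + (scale-1)·z/height = 1 + (0.39-1)·12/17 = 0.569412
θ = twist·z/height = 177°·12/17 = 124.9412° = 2.180635 rad
cos θ = -0.572735, sin θ = 0.819740 (intermediates below are computed at full precision and shown rounded to 5 d.p.)
v1: (-5,-3) → rotate → (5.32290,-2.38050) → ×s → (3.03092,-1.35548) → (3.03,-1.36)
v2: (-3.5,-5) → rotate → (6.10328,-0.00542) → ×s → (3.47528,-0.00308) → (3.48,0.00)
v3: (1.5,-2) → rotate → (0.78038,2.37508) → ×s → (0.44436,1.35240) → (0.44,1.35)
v4: (5,1) → rotate → (-3.68342,3.52597) → ×s → (-2.09738,2.00773) → (-2.10,2.01)
v5: (0,2.5) → rotate → (-2.04935,-1.43184) → ×s → (-1.16692,-0.81531) → (-1.17,-0.82)
v6: (-2,0.5) → rotate → (0.73560,-1.92585) → ×s → (0.41886,-1.09660) → (0.42,-1.10)

Cross-section at z=12: (3.03,-1.36) (3.48,0.00) (0.44,1.35) (-2.10,2.01) (-1.17,-0.82) (0.42,-1.10)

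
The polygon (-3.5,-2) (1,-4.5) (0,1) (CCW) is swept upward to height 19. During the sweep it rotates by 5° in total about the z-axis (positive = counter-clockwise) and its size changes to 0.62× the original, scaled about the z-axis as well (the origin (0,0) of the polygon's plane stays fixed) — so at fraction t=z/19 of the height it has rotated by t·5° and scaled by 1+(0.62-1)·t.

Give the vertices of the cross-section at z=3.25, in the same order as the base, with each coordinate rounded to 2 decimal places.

Cross-section at z=3.25: (-3.24,-1.92) (1.00,-4.19) (-0.01,0.93)

t = z/height = 3.25/19 = 0.171053
s = 1 + (scale-1)·z/height = 1 + (0.62-1)·3.25/19 = 0.935000
θ = twist·z/height = 5°·3.25/19 = 0.8553° = 0.014927 rad
cos θ = 0.999889, sin θ = 0.014927 (intermediates below are computed at full precision and shown rounded to 5 d.p.)
v1: (-3.5,-2) → rotate → (-3.46976,-2.05202) → ×s → (-3.24422,-1.91864) → (-3.24,-1.92)
v2: (1,-4.5) → rotate → (1.06706,-4.48457) → ×s → (0.99770,-4.19307) → (1.00,-4.19)
v3: (0,1) → rotate → (-0.01493,0.99989) → ×s → (-0.01396,0.93490) → (-0.01,0.93)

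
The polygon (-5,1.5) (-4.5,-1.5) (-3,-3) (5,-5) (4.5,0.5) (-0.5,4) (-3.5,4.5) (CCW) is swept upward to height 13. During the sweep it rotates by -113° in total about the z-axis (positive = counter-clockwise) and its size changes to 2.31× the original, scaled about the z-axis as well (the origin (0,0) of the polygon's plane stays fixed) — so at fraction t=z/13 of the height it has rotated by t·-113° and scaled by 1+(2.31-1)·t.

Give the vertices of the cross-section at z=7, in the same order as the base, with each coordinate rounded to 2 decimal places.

Cross-section at z=7: (-1.92,8.69) (-5.97,5.46) (-6.96,1.98) (-3.29,-11.60) (4.48,-6.29) (5.54,4.07) (3.79,8.95)

t = z/height = 7/13 = 0.538462
s = 1 + (scale-1)·z/height = 1 + (2.31-1)·7/13 = 1.705385
θ = twist·z/height = -113°·7/13 = -60.8462° = -1.061966 rad
cos θ = 0.487156, sin θ = -0.873315 (intermediates below are computed at full precision and shown rounded to 5 d.p.)
v1: (-5,1.5) → rotate → (-1.12581,5.09731) → ×s → (-1.91994,8.69287) → (-1.92,8.69)
v2: (-4.5,-1.5) → rotate → (-3.50218,3.19918) → ×s → (-5.97256,5.45584) → (-5.97,5.46)
v3: (-3,-3) → rotate → (-4.08141,1.15848) → ×s → (-6.96038,1.97565) → (-6.96,1.98)
v4: (5,-5) → rotate → (-1.93079,-6.80236) → ×s → (-3.29274,-11.60063) → (-3.29,-11.60)
v5: (4.5,0.5) → rotate → (2.62886,-3.68634) → ×s → (4.48322,-6.28662) → (4.48,-6.29)
v6: (-0.5,4) → rotate → (3.24968,2.38528) → ×s → (5.54196,4.06782) → (5.54,4.07)
v7: (-3.5,4.5) → rotate → (2.22487,5.24881) → ×s → (3.79426,8.95123) → (3.79,8.95)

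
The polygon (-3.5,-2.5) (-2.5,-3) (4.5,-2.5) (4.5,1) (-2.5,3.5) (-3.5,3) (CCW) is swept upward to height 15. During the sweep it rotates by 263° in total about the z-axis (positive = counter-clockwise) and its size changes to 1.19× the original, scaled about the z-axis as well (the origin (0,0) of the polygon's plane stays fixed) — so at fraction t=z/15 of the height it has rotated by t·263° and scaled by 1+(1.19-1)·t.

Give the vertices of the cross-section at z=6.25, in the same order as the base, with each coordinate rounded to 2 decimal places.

Cross-section at z=6.25: (3.81,-2.65) (3.95,-1.46) (0.91,5.48) (-2.64,4.21) (-2.65,-3.81) (-1.78,-4.64)

t = z/height = 6.25/15 = 0.416667
s = 1 + (scale-1)·z/height = 1 + (1.19-1)·6.25/15 = 1.079167
θ = twist·z/height = 263°·6.25/15 = 109.5833° = 1.912590 rad
cos θ = -0.335178, sin θ = 0.942155 (intermediates below are computed at full precision and shown rounded to 5 d.p.)
v1: (-3.5,-2.5) → rotate → (3.52851,-2.45960) → ×s → (3.80785,-2.65432) → (3.81,-2.65)
v2: (-2.5,-3) → rotate → (3.66441,-1.34985) → ×s → (3.95451,-1.45672) → (3.95,-1.46)
v3: (4.5,-2.5) → rotate → (0.84709,5.07764) → ×s → (0.91415,5.47962) → (0.91,5.48)
v4: (4.5,1) → rotate → (-2.45045,3.90452) → ×s → (-2.64445,4.21363) → (-2.64,4.21)
v5: (-2.5,3.5) → rotate → (-2.45960,-3.52851) → ×s → (-2.65432,-3.80785) → (-2.65,-3.81)
v6: (-3.5,3) → rotate → (-1.65334,-4.30308) → ×s → (-1.78423,-4.64374) → (-1.78,-4.64)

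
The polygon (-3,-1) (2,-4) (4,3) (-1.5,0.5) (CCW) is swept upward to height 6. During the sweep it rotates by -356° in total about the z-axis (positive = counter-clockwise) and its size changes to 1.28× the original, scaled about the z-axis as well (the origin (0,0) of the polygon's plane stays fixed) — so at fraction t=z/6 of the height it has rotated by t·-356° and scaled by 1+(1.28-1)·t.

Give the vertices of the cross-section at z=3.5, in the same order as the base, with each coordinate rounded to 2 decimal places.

t = z/height = 3.5/6 = 0.583333
s = 1 + (scale-1)·z/height = 1 + (1.28-1)·3.5/6 = 1.163333
θ = twist·z/height = -356°·3.5/6 = -207.6667° = -3.624467 rad
cos θ = -0.885664, sin θ = 0.464327 (intermediates below are computed at full precision and shown rounded to 5 d.p.)
v1: (-3,-1) → rotate → (3.12132,-0.50732) → ×s → (3.63113,-0.59018) → (3.63,-0.59)
v2: (2,-4) → rotate → (0.08598,4.47131) → ×s → (0.10002,5.20162) → (0.10,5.20)
v3: (4,3) → rotate → (-4.93564,-0.79968) → ×s → (-5.74179,-0.93030) → (-5.74,-0.93)
v4: (-1.5,0.5) → rotate → (1.09633,-1.13932) → ×s → (1.27540,-1.32541) → (1.28,-1.33)

Cross-section at z=3.5: (3.63,-0.59) (0.10,5.20) (-5.74,-0.93) (1.28,-1.33)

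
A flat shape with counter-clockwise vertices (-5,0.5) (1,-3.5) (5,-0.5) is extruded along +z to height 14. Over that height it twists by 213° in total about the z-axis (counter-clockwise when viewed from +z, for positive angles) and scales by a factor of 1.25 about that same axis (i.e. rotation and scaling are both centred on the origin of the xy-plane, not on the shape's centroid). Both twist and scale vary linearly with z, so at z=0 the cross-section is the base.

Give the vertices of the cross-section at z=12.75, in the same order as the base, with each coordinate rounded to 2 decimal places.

t = z/height = 12.75/14 = 0.910714
s = 1 + (scale-1)·z/height = 1 + (1.25-1)·12.75/14 = 1.227679
θ = twist·z/height = 213°·12.75/14 = 193.9821° = 3.385627 rad
cos θ = -0.970371, sin θ = -0.241619 (intermediates below are computed at full precision and shown rounded to 5 d.p.)
v1: (-5,0.5) → rotate → (4.97267,0.72291) → ×s → (6.10483,0.88750) → (6.10,0.89)
v2: (1,-3.5) → rotate → (-1.81604,3.15468) → ×s → (-2.22951,3.87293) → (-2.23,3.87)
v3: (5,-0.5) → rotate → (-4.97267,-0.72291) → ×s → (-6.10483,-0.88750) → (-6.10,-0.89)

Cross-section at z=12.75: (6.10,0.89) (-2.23,3.87) (-6.10,-0.89)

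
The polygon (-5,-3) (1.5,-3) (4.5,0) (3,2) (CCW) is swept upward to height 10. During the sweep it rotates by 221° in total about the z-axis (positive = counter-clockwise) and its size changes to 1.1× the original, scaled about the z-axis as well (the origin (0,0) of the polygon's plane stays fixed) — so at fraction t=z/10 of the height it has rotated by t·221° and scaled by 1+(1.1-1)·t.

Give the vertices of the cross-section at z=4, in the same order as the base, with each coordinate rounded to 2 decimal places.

t = z/height = 4/10 = 0.4
s = 1 + (scale-1)·z/height = 1 + (1.1-1)·4/10 = 1.040000
θ = twist·z/height = 221°·4/10 = 88.4000° = 1.542871 rad
cos θ = 0.027922, sin θ = 0.999610 (intermediates below are computed at full precision and shown rounded to 5 d.p.)
v1: (-5,-3) → rotate → (2.85922,-5.08182) → ×s → (2.97359,-5.28509) → (2.97,-5.29)
v2: (1.5,-3) → rotate → (3.04071,1.41565) → ×s → (3.16234,1.47228) → (3.16,1.47)
v3: (4.5,0) → rotate → (0.12565,4.49825) → ×s → (0.13067,4.67818) → (0.13,4.68)
v4: (3,2) → rotate → (-1.91546,3.05467) → ×s → (-1.99207,3.17686) → (-1.99,3.18)

Cross-section at z=4: (2.97,-5.29) (3.16,1.47) (0.13,4.68) (-1.99,3.18)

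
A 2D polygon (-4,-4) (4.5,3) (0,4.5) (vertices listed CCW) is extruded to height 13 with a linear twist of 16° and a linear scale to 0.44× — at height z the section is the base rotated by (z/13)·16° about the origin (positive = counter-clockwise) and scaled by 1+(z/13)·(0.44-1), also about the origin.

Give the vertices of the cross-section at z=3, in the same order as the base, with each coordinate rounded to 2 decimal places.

t = z/height = 3/13 = 0.230769
s = 1 + (scale-1)·z/height = 1 + (0.44-1)·3/13 = 0.870769
θ = twist·z/height = 16°·3/13 = 3.6923° = 0.064443 rad
cos θ = 0.997924, sin θ = 0.064398 (intermediates below are computed at full precision and shown rounded to 5 d.p.)
v1: (-4,-4) → rotate → (-3.73410,-4.24929) → ×s → (-3.25154,-3.70015) → (-3.25,-3.70)
v2: (4.5,3) → rotate → (4.29746,3.28357) → ×s → (3.74210,2.85923) → (3.74,2.86)
v3: (0,4.5) → rotate → (-0.28979,4.49066) → ×s → (-0.25234,3.91033) → (-0.25,3.91)

Cross-section at z=3: (-3.25,-3.70) (3.74,2.86) (-0.25,3.91)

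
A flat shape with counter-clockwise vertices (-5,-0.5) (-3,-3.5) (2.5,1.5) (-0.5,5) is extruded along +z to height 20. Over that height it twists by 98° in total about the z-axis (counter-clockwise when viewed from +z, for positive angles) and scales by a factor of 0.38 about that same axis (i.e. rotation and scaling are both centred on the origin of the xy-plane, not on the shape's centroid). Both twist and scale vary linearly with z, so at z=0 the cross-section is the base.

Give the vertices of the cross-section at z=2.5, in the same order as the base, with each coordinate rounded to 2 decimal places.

t = z/height = 2.5/20 = 0.125
s = 1 + (scale-1)·z/height = 1 + (0.38-1)·2.5/20 = 0.922500
θ = twist·z/height = 98°·2.5/20 = 12.2500° = 0.213803 rad
cos θ = 0.977231, sin θ = 0.212178 (intermediates below are computed at full precision and shown rounded to 5 d.p.)
v1: (-5,-0.5) → rotate → (-4.78007,-1.54950) → ×s → (-4.40961,-1.42942) → (-4.41,-1.43)
v2: (-3,-3.5) → rotate → (-2.18907,-4.05684) → ×s → (-2.01942,-3.74244) → (-2.02,-3.74)
v3: (2.5,1.5) → rotate → (2.12481,1.99629) → ×s → (1.96014,1.84158) → (1.96,1.84)
v4: (-0.5,5) → rotate → (-1.54950,4.78007) → ×s → (-1.42942,4.40961) → (-1.43,4.41)

Cross-section at z=2.5: (-4.41,-1.43) (-2.02,-3.74) (1.96,1.84) (-1.43,4.41)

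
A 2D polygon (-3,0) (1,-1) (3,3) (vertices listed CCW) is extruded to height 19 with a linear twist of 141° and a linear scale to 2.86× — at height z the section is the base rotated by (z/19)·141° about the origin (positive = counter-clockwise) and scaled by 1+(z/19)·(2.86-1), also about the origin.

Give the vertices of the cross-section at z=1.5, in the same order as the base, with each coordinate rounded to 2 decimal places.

t = z/height = 1.5/19 = 0.0789474
s = 1 + (scale-1)·z/height = 1 + (2.86-1)·1.5/19 = 1.146842
θ = twist·z/height = 141°·1.5/19 = 11.1316° = 0.194283 rad
cos θ = 0.981186, sin θ = 0.193063 (intermediates below are computed at full precision and shown rounded to 5 d.p.)
v1: (-3,0) → rotate → (-2.94356,-0.57919) → ×s → (-3.37580,-0.66424) → (-3.38,-0.66)
v2: (1,-1) → rotate → (1.17425,-0.78812) → ×s → (1.34668,-0.90385) → (1.35,-0.90)
v3: (3,3) → rotate → (2.36437,3.52275) → ×s → (2.71156,4.04004) → (2.71,4.04)

Cross-section at z=1.5: (-3.38,-0.66) (1.35,-0.90) (2.71,4.04)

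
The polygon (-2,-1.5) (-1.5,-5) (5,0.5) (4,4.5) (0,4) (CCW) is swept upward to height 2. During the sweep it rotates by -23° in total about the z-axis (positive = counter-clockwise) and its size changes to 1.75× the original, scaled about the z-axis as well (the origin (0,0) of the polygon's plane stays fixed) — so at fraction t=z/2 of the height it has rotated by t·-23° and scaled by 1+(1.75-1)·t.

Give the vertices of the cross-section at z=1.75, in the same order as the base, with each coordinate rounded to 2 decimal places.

t = z/height = 1.75/2 = 0.875
s = 1 + (scale-1)·z/height = 1 + (1.75-1)·1.75/2 = 1.656250
θ = twist·z/height = -23°·1.75/2 = -20.1250° = -0.351248 rad
cos θ = 0.938944, sin θ = -0.344069 (intermediates below are computed at full precision and shown rounded to 5 d.p.)
v1: (-2,-1.5) → rotate → (-2.39399,-0.72028) → ×s → (-3.96505,-1.19296) → (-3.97,-1.19)
v2: (-1.5,-5) → rotate → (-3.12876,-4.17862) → ×s → (-5.18201,-6.92083) → (-5.18,-6.92)
v3: (5,0.5) → rotate → (4.86676,-1.25087) → ×s → (8.06056,-2.07176) → (8.06,-2.07)
v4: (4,4.5) → rotate → (5.30409,2.84897) → ×s → (8.78490,4.71861) → (8.78,4.72)
v5: (0,4) → rotate → (1.37628,3.75578) → ×s → (2.27946,6.22051) → (2.28,6.22)

Cross-section at z=1.75: (-3.97,-1.19) (-5.18,-6.92) (8.06,-2.07) (8.78,4.72) (2.28,6.22)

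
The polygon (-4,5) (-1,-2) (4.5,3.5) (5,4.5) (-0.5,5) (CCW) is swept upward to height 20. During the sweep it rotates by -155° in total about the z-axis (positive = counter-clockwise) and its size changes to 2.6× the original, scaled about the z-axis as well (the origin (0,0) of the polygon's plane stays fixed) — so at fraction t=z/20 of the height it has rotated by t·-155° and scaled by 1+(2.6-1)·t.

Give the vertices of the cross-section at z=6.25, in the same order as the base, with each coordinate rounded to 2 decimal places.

t = z/height = 6.25/20 = 0.3125
s = 1 + (scale-1)·z/height = 1 + (2.6-1)·6.25/20 = 1.500000
θ = twist·z/height = -155°·6.25/20 = -48.4375° = -0.845394 rad
cos θ = 0.663437, sin θ = -0.748232 (intermediates below are computed at full precision and shown rounded to 5 d.p.)
v1: (-4,5) → rotate → (1.08742,6.31011) → ×s → (1.63112,9.46517) → (1.63,9.47)
v2: (-1,-2) → rotate → (-2.15990,-0.57864) → ×s → (-3.23985,-0.86796) → (-3.24,-0.87)
v3: (4.5,3.5) → rotate → (5.60428,-1.04502) → ×s → (8.40642,-1.56753) → (8.41,-1.57)
v4: (5,4.5) → rotate → (6.68423,-0.75570) → ×s → (10.02634,-1.13355) → (10.03,-1.13)
v5: (-0.5,5) → rotate → (3.40944,3.69130) → ×s → (5.11417,5.53695) → (5.11,5.54)

Cross-section at z=6.25: (1.63,9.47) (-3.24,-0.87) (8.41,-1.57) (10.03,-1.13) (5.11,5.54)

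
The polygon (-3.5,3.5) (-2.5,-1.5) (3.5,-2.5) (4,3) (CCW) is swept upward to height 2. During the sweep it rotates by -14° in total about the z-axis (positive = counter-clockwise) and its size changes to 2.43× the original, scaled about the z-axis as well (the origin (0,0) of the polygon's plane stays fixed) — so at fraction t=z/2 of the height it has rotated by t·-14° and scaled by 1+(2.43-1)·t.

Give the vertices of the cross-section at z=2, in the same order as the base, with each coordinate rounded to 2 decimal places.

Cross-section at z=2: (-6.19,10.31) (-6.78,-2.07) (6.78,-7.95) (11.19,4.72)

t = z/height = 2/2 = 1
s = 1 + (scale-1)·z/height = 1 + (2.43-1)·2/2 = 2.430000
θ = twist·z/height = -14°·2/2 = -14.0000° = -0.244346 rad
cos θ = 0.970296, sin θ = -0.241922 (intermediates below are computed at full precision and shown rounded to 5 d.p.)
v1: (-3.5,3.5) → rotate → (-2.54931,4.24276) → ×s → (-6.19482,10.30991) → (-6.19,10.31)
v2: (-2.5,-1.5) → rotate → (-2.78862,-0.85064) → ×s → (-6.77635,-2.06705) → (-6.78,-2.07)
v3: (3.5,-2.5) → rotate → (2.79123,-3.27247) → ×s → (6.78269,-7.95209) → (6.78,-7.95)
v4: (4,3) → rotate → (4.60695,1.94320) → ×s → (11.19489,4.72198) → (11.19,4.72)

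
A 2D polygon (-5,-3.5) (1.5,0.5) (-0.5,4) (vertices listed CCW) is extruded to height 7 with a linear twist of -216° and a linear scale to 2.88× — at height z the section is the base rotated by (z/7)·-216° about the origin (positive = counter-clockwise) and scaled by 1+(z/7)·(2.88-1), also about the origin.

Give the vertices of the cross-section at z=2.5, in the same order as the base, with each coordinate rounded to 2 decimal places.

Cross-section at z=2.5: (-7.56,6.85) (1.37,-2.26) (6.33,2.30)

t = z/height = 2.5/7 = 0.357143
s = 1 + (scale-1)·z/height = 1 + (2.88-1)·2.5/7 = 1.671429
θ = twist·z/height = -216°·2.5/7 = -77.1429° = -1.346397 rad
cos θ = 0.222521, sin θ = -0.974928 (intermediates below are computed at full precision and shown rounded to 5 d.p.)
v1: (-5,-3.5) → rotate → (-4.52485,4.09582) → ×s → (-7.56297,6.84586) → (-7.56,6.85)
v2: (1.5,0.5) → rotate → (0.82125,-1.35113) → ×s → (1.37265,-2.25832) → (1.37,-2.26)
v3: (-0.5,4) → rotate → (3.78845,1.37755) → ×s → (6.33213,2.30247) → (6.33,2.30)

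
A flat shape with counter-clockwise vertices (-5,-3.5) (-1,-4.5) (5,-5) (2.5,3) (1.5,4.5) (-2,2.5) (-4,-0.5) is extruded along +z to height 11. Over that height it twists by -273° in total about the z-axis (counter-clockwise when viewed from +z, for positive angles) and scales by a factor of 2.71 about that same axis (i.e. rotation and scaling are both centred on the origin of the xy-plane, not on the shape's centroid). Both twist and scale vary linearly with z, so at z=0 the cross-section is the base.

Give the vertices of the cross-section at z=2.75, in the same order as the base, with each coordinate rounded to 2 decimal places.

t = z/height = 2.75/11 = 0.25
s = 1 + (scale-1)·z/height = 1 + (2.71-1)·2.75/11 = 1.427500
θ = twist·z/height = -273°·2.75/11 = -68.2500° = -1.191187 rad
cos θ = 0.370557, sin θ = -0.928810 (intermediates below are computed at full precision and shown rounded to 5 d.p.)
v1: (-5,-3.5) → rotate → (-5.10362,3.34710) → ×s → (-7.28542,4.77798) → (-7.29,4.78)
v2: (-1,-4.5) → rotate → (-4.55020,-0.73870) → ×s → (-6.49541,-1.05449) → (-6.50,-1.05)
v3: (5,-5) → rotate → (-2.79126,-6.49683) → ×s → (-3.98452,-9.27423) → (-3.98,-9.27)
v4: (2.5,3) → rotate → (3.71282,-1.21035) → ×s → (5.30005,-1.72778) → (5.30,-1.73)
v5: (1.5,4.5) → rotate → (4.73548,0.27429) → ×s → (6.75990,0.39155) → (6.76,0.39)
v6: (-2,2.5) → rotate → (1.58091,2.78401) → ×s → (2.25675,3.97418) → (2.26,3.97)
v7: (-4,-0.5) → rotate → (-1.94663,3.52996) → ×s → (-2.77882,5.03902) → (-2.78,5.04)

Cross-section at z=2.75: (-7.29,4.78) (-6.50,-1.05) (-3.98,-9.27) (5.30,-1.73) (6.76,0.39) (2.26,3.97) (-2.78,5.04)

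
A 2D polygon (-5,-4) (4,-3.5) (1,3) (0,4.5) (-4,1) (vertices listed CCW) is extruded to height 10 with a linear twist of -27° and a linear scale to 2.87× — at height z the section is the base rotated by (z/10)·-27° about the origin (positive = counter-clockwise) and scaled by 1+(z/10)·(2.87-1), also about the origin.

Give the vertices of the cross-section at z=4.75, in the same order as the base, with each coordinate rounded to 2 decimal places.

Cross-section at z=4.75: (-10.88,-5.27) (5.90,-8.12) (3.10,5.10) (1.89,8.29) (-6.95,3.52)

t = z/height = 4.75/10 = 0.475
s = 1 + (scale-1)·z/height = 1 + (2.87-1)·4.75/10 = 1.888250
θ = twist·z/height = -27°·4.75/10 = -12.8250° = -0.223838 rad
cos θ = 0.975053, sin θ = -0.221974 (intermediates below are computed at full precision and shown rounded to 5 d.p.)
v1: (-5,-4) → rotate → (-5.76316,-2.79034) → ×s → (-10.88228,-5.26886) → (-10.88,-5.27)
v2: (4,-3.5) → rotate → (3.12330,-4.30058) → ×s → (5.89757,-8.12057) → (5.90,-8.12)
v3: (1,3) → rotate → (1.64097,2.70318) → ×s → (3.09857,5.10429) → (3.10,5.10)
v4: (0,4.5) → rotate → (0.99888,4.38774) → ×s → (1.88614,8.28514) → (1.89,8.29)
v5: (-4,1) → rotate → (-3.67824,1.86295) → ×s → (-6.94543,3.51771) → (-6.95,3.52)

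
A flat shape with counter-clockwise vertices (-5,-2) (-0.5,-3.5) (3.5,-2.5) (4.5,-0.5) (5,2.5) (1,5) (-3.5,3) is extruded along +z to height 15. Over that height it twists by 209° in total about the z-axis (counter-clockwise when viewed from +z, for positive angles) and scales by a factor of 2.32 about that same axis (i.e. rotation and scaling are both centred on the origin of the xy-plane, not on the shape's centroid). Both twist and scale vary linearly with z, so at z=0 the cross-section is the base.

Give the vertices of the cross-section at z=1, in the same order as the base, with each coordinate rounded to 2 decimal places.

Cross-section at z=1: (-4.76,-3.42) (0.39,-3.83) (4.35,-1.72) (4.88,0.65) (4.62,3.95) (-0.25,5.54) (-4.48,2.25)

t = z/height = 1/15 = 0.0666667
s = 1 + (scale-1)·z/height = 1 + (2.32-1)·1/15 = 1.088000
θ = twist·z/height = 209°·1/15 = 13.9333° = 0.243183 rad
cos θ = 0.970577, sin θ = 0.240793 (intermediates below are computed at full precision and shown rounded to 5 d.p.)
v1: (-5,-2) → rotate → (-4.37130,-3.14512) → ×s → (-4.75597,-3.42189) → (-4.76,-3.42)
v2: (-0.5,-3.5) → rotate → (0.35749,-3.51741) → ×s → (0.38895,-3.82695) → (0.39,-3.83)
v3: (3.5,-2.5) → rotate → (3.99900,-1.58367) → ×s → (4.35091,-1.72303) → (4.35,-1.72)
v4: (4.5,-0.5) → rotate → (4.48799,0.59828) → ×s → (4.88293,0.65093) → (4.88,0.65)
v5: (5,2.5) → rotate → (4.25090,3.63041) → ×s → (4.62498,3.94988) → (4.62,3.95)
v6: (1,5) → rotate → (-0.23339,5.09368) → ×s → (-0.25393,5.54192) → (-0.25,5.54)
v7: (-3.5,3) → rotate → (-4.11940,2.06896) → ×s → (-4.48190,2.25102) → (-4.48,2.25)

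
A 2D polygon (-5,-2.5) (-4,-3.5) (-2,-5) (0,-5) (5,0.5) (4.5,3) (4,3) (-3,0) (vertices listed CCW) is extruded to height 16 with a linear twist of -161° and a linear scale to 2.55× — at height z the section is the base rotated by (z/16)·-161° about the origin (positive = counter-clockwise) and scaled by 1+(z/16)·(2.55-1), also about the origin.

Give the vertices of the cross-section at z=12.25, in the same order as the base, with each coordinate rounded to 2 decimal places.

Cross-section at z=12.25: (1.43,12.14) (-1.60,11.51) (-6.74,9.65) (-9.14,6.00) (-5.08,-9.74) (0.09,-11.83) (0.69,-10.91) (3.60,5.49)

t = z/height = 12.25/16 = 0.765625
s = 1 + (scale-1)·z/height = 1 + (2.55-1)·12.25/16 = 2.186719
θ = twist·z/height = -161°·12.25/16 = -123.2656° = -2.151391 rad
cos θ = -0.548521, sin θ = -0.836137 (intermediates below are computed at full precision and shown rounded to 5 d.p.)
v1: (-5,-2.5) → rotate → (0.65226,5.55199) → ×s → (1.42632,12.14063) → (1.43,12.14)
v2: (-4,-3.5) → rotate → (-0.73239,5.26437) → ×s → (-1.60154,11.51170) → (-1.60,11.51)
v3: (-2,-5) → rotate → (-3.08364,4.41488) → ×s → (-6.74305,9.65410) → (-6.74,9.65)
v4: (0,-5) → rotate → (-4.18068,2.74261) → ×s → (-9.14198,5.99731) → (-9.14,6.00)
v5: (5,0.5) → rotate → (-2.32454,-4.45494) → ×s → (-5.08311,-9.74171) → (-5.08,-9.74)
v6: (4.5,3) → rotate → (0.04006,-5.40818) → ×s → (0.08761,-11.82617) → (0.09,-11.83)
v7: (4,3) → rotate → (0.31432,-4.99011) → ×s → (0.68734,-10.91197) → (0.69,-10.91)
v8: (-3,0) → rotate → (1.64556,2.50841) → ×s → (3.59839,5.48519) → (3.60,5.49)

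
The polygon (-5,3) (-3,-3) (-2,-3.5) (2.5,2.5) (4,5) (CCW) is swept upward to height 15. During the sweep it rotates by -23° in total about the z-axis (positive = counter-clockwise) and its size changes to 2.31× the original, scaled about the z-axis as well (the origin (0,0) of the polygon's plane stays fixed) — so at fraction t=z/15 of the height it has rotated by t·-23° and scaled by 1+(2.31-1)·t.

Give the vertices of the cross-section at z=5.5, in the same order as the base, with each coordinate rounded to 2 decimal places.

t = z/height = 5.5/15 = 0.366667
s = 1 + (scale-1)·z/height = 1 + (2.31-1)·5.5/15 = 1.480333
θ = twist·z/height = -23°·5.5/15 = -8.4333° = -0.147189 rad
cos θ = 0.989187, sin θ = -0.146659 (intermediates below are computed at full precision and shown rounded to 5 d.p.)
v1: (-5,3) → rotate → (-4.50596,3.70085) → ×s → (-6.67032,5.47850) → (-6.67,5.48)
v2: (-3,-3) → rotate → (-3.40754,-2.52759) → ×s → (-5.04429,-3.74167) → (-5.04,-3.74)
v3: (-2,-3.5) → rotate → (-2.49168,-3.16884) → ×s → (-3.68852,-4.69094) → (-3.69,-4.69)
v4: (2.5,2.5) → rotate → (2.83961,2.10632) → ×s → (4.20358,3.11806) → (4.20,3.12)
v5: (4,5) → rotate → (4.69004,4.35930) → ×s → (6.94282,6.45322) → (6.94,6.45)

Cross-section at z=5.5: (-6.67,5.48) (-5.04,-3.74) (-3.69,-4.69) (4.20,3.12) (6.94,6.45)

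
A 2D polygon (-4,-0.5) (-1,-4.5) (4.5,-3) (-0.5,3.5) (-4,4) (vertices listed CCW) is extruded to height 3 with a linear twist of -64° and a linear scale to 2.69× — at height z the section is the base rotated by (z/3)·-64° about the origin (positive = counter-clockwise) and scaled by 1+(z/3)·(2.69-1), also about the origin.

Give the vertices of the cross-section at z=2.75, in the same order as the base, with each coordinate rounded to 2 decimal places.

Cross-section at z=2.75: (-6.39,8.05) (-11.12,-3.79) (-0.57,-13.78) (6.96,5.73) (3.41,14.01)

t = z/height = 2.75/3 = 0.916667
s = 1 + (scale-1)·z/height = 1 + (2.69-1)·2.75/3 = 2.549167
θ = twist·z/height = -64°·2.75/3 = -58.6667° = -1.023926 rad
cos θ = 0.520016, sin θ = -0.854156 (intermediates below are computed at full precision and shown rounded to 5 d.p.)
v1: (-4,-0.5) → rotate → (-2.50714,3.15662) → ×s → (-6.39112,8.04674) → (-6.39,8.05)
v2: (-1,-4.5) → rotate → (-4.36372,-1.48592) → ×s → (-11.12385,-3.78785) → (-11.12,-3.79)
v3: (4.5,-3) → rotate → (-0.22240,-5.40375) → ×s → (-0.56693,-13.77507) → (-0.57,-13.78)
v4: (-0.5,3.5) → rotate → (2.72954,2.24713) → ×s → (6.95805,5.72832) → (6.96,5.73)
v5: (-4,4) → rotate → (1.33656,5.49669) → ×s → (3.40712,14.01198) → (3.41,14.01)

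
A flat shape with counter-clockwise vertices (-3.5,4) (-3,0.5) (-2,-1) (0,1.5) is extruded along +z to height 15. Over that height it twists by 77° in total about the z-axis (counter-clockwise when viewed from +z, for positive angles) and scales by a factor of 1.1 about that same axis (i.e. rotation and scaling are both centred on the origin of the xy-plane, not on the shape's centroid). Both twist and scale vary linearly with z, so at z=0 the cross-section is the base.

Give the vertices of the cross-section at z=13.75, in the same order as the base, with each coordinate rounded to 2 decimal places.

Cross-section at z=13.75: (-5.39,-2.15) (-1.60,-2.91) (0.30,-2.42) (-1.54,0.54)

t = z/height = 13.75/15 = 0.916667
s = 1 + (scale-1)·z/height = 1 + (1.1-1)·13.75/15 = 1.091667
θ = twist·z/height = 77°·13.75/15 = 70.5833° = 1.231912 rad
cos θ = 0.332435, sin θ = 0.943126 (intermediates below are computed at full precision and shown rounded to 5 d.p.)
v1: (-3.5,4) → rotate → (-4.93603,-1.97120) → ×s → (-5.38850,-2.15189) → (-5.39,-2.15)
v2: (-3,0.5) → rotate → (-1.46887,-2.66316) → ×s → (-1.60352,-2.90728) → (-1.60,-2.91)
v3: (-2,-1) → rotate → (0.27826,-2.21869) → ×s → (0.30376,-2.42207) → (0.30,-2.42)
v4: (0,1.5) → rotate → (-1.41469,0.49865) → ×s → (-1.54437,0.54436) → (-1.54,0.54)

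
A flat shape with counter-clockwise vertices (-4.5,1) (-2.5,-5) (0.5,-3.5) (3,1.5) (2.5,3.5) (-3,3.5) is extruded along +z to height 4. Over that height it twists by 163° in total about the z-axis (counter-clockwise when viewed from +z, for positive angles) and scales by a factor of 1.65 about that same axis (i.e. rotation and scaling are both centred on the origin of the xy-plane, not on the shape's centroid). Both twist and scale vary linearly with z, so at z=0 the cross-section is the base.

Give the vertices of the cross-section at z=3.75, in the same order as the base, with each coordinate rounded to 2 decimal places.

t = z/height = 3.75/4 = 0.9375
s = 1 + (scale-1)·z/height = 1 + (1.65-1)·3.75/4 = 1.609375
θ = twist·z/height = 163°·3.75/4 = 152.8125° = 2.667081 rad
cos θ = -0.889516, sin θ = 0.456904 (intermediates below are computed at full precision and shown rounded to 5 d.p.)
v1: (-4.5,1) → rotate → (3.54592,-2.94558) → ×s → (5.70671,-4.74055) → (5.71,-4.74)
v2: (-2.5,-5) → rotate → (4.50831,3.30532) → ×s → (7.25556,5.31950) → (7.26,5.32)
v3: (0.5,-3.5) → rotate → (1.15441,3.34176) → ×s → (1.85787,5.37814) → (1.86,5.38)
v4: (3,1.5) → rotate → (-3.35390,0.03644) → ×s → (-5.39769,0.05864) → (-5.40,0.06)
v5: (2.5,3.5) → rotate → (-3.82295,-1.97105) → ×s → (-6.15257,-3.17215) → (-6.15,-3.17)
v6: (-3,3.5) → rotate → (1.06938,-4.48402) → ×s → (1.72104,-7.21647) → (1.72,-7.22)

Cross-section at z=3.75: (5.71,-4.74) (7.26,5.32) (1.86,5.38) (-5.40,0.06) (-6.15,-3.17) (1.72,-7.22)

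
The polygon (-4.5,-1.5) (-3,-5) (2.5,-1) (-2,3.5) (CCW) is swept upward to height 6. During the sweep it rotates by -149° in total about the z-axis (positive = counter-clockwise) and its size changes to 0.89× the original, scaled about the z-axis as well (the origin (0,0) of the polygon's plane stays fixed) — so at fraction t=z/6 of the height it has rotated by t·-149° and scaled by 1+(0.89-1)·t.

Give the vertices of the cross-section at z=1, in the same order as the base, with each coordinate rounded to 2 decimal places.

t = z/height = 1/6 = 0.166667
s = 1 + (scale-1)·z/height = 1 + (0.89-1)·1/6 = 0.981667
θ = twist·z/height = -149°·1/6 = -24.8333° = -0.433423 rad
cos θ = 0.907533, sin θ = -0.419980 (intermediates below are computed at full precision and shown rounded to 5 d.p.)
v1: (-4.5,-1.5) → rotate → (-4.71387,0.52861) → ×s → (-4.62745,0.51892) → (-4.63,0.52)
v2: (-3,-5) → rotate → (-4.82250,-3.27773) → ×s → (-4.73409,-3.21763) → (-4.73,-3.22)
v3: (2.5,-1) → rotate → (1.84885,-1.95748) → ×s → (1.81496,-1.92160) → (1.81,-1.92)
v4: (-2,3.5) → rotate → (-0.34514,4.01633) → ×s → (-0.33881,3.94269) → (-0.34,3.94)

Cross-section at z=1: (-4.63,0.52) (-4.73,-3.22) (1.81,-1.92) (-0.34,3.94)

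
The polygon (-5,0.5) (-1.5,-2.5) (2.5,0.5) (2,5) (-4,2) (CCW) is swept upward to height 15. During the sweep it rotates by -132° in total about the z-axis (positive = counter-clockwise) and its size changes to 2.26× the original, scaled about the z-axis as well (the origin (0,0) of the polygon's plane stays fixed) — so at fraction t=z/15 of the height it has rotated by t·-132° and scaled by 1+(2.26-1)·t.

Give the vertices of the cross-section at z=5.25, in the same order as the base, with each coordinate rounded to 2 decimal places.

t = z/height = 5.25/15 = 0.35
s = 1 + (scale-1)·z/height = 1 + (2.26-1)·5.25/15 = 1.441000
θ = twist·z/height = -132°·5.25/15 = -46.2000° = -0.806342 rad
cos θ = 0.692143, sin θ = -0.721760 (intermediates below are computed at full precision and shown rounded to 5 d.p.)
v1: (-5,0.5) → rotate → (-3.09984,3.95487) → ×s → (-4.46686,5.69897) → (-4.47,5.70)
v2: (-1.5,-2.5) → rotate → (-2.84262,-0.64772) → ×s → (-4.09621,-0.93336) → (-4.10,-0.93)
v3: (2.5,0.5) → rotate → (2.09124,-1.45833) → ×s → (3.01347,-2.10145) → (3.01,-2.10)
v4: (2,5) → rotate → (4.99309,2.01720) → ×s → (7.19504,2.90678) → (7.20,2.91)
v5: (-4,2) → rotate → (-1.32505,4.27133) → ×s → (-1.90940,6.15498) → (-1.91,6.15)

Cross-section at z=5.25: (-4.47,5.70) (-4.10,-0.93) (3.01,-2.10) (7.20,2.91) (-1.91,6.15)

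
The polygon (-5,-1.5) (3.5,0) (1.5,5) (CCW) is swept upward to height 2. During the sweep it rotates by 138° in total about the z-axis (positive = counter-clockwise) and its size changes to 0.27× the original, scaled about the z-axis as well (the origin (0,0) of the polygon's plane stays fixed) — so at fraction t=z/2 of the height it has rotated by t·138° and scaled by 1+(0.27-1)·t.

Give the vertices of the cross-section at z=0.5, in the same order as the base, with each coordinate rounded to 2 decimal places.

t = z/height = 0.5/2 = 0.25
s = 1 + (scale-1)·z/height = 1 + (0.27-1)·0.5/2 = 0.817500
θ = twist·z/height = 138°·0.5/2 = 34.5000° = 0.602139 rad
cos θ = 0.824126, sin θ = 0.566406 (intermediates below are computed at full precision and shown rounded to 5 d.p.)
v1: (-5,-1.5) → rotate → (-3.27102,-4.06822) → ×s → (-2.67406,-3.32577) → (-2.67,-3.33)
v2: (3.5,0) → rotate → (2.88444,1.98242) → ×s → (2.35803,1.62063) → (2.36,1.62)
v3: (1.5,5) → rotate → (-1.59584,4.97024) → ×s → (-1.30460,4.06317) → (-1.30,4.06)

Cross-section at z=0.5: (-2.67,-3.33) (2.36,1.62) (-1.30,4.06)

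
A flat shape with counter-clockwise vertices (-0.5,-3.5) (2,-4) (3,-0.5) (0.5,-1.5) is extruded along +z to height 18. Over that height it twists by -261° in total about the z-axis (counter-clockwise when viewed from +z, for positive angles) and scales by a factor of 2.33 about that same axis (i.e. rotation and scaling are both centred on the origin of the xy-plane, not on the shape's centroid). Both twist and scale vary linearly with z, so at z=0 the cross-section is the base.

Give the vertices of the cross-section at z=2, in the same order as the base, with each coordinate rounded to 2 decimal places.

Cross-section at z=2: (-2.45,-3.24) (-0.22,-5.13) (2.73,-2.17) (-0.33,-1.78)

t = z/height = 2/18 = 0.111111
s = 1 + (scale-1)·z/height = 1 + (2.33-1)·2/18 = 1.147778
θ = twist·z/height = -261°·2/18 = -29.0000° = -0.506145 rad
cos θ = 0.874620, sin θ = -0.484810 (intermediates below are computed at full precision and shown rounded to 5 d.p.)
v1: (-0.5,-3.5) → rotate → (-2.13414,-2.81876) → ×s → (-2.44952,-3.23531) → (-2.45,-3.24)
v2: (2,-4) → rotate → (-0.19000,-4.46810) → ×s → (-0.21808,-5.12838) → (-0.22,-5.13)
v3: (3,-0.5) → rotate → (2.38145,-1.89174) → ×s → (2.73338,-2.17130) → (2.73,-2.17)
v4: (0.5,-1.5) → rotate → (-0.28990,-1.55433) → ×s → (-0.33275,-1.78403) → (-0.33,-1.78)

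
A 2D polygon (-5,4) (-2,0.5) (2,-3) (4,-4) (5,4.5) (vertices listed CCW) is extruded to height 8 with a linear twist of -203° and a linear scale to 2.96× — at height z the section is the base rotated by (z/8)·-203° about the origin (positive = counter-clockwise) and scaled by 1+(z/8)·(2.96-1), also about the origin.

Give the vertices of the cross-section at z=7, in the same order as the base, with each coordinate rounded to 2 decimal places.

t = z/height = 7/8 = 0.875
s = 1 + (scale-1)·z/height = 1 + (2.96-1)·7/8 = 2.715000
θ = twist·z/height = -203°·7/8 = -177.6250° = -3.100141 rad
cos θ = -0.999141, sin θ = -0.041440 (intermediates below are computed at full precision and shown rounded to 5 d.p.)
v1: (-5,4) → rotate → (5.16146,-3.78937) → ×s → (14.01337,-10.28813) → (14.01,-10.29)
v2: (-2,0.5) → rotate → (2.01900,-0.41669) → ×s → (5.48159,-1.13132) → (5.48,-1.13)
v3: (2,-3) → rotate → (-2.12260,2.91454) → ×s → (-5.76286,7.91299) → (-5.76,7.91)
v4: (4,-4) → rotate → (-4.16232,3.83081) → ×s → (-11.30071,10.40064) → (-11.30,10.40)
v5: (5,4.5) → rotate → (-4.80923,-4.70333) → ×s → (-13.05705,-12.76955) → (-13.06,-12.77)

Cross-section at z=7: (14.01,-10.29) (5.48,-1.13) (-5.76,7.91) (-11.30,10.40) (-13.06,-12.77)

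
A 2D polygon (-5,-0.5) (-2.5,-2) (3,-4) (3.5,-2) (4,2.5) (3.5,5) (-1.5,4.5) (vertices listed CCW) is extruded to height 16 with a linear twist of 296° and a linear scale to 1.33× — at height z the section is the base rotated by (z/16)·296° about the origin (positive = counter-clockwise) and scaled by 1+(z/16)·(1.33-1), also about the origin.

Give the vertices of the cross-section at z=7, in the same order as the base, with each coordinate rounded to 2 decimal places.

Cross-section at z=7: (4.08,-4.05) (3.59,-0.75) (1.35,5.56) (-0.78,4.55) (-5.12,1.71) (-6.96,-0.55) (-2.88,-4.60)

t = z/height = 7/16 = 0.4375
s = 1 + (scale-1)·z/height = 1 + (1.33-1)·7/16 = 1.144375
θ = twist·z/height = 296°·7/16 = 129.5000° = 2.260201 rad
cos θ = -0.636078, sin θ = 0.771625 (intermediates below are computed at full precision and shown rounded to 5 d.p.)
v1: (-5,-0.5) → rotate → (3.56620,-3.54008) → ×s → (4.08107,-4.05118) → (4.08,-4.05)
v2: (-2.5,-2) → rotate → (3.13344,-0.65691) → ×s → (3.58584,-0.75175) → (3.59,-0.75)
v3: (3,-4) → rotate → (1.17826,4.85919) → ×s → (1.34838,5.56073) → (1.35,5.56)
v4: (3.5,-2) → rotate → (-0.68302,3.97284) → ×s → (-0.78164,4.54642) → (-0.78,4.55)
v5: (4,2.5) → rotate → (-4.47337,1.49630) → ×s → (-5.11922,1.71233) → (-5.12,1.71)
v6: (3.5,5) → rotate → (-6.08440,-0.47971) → ×s → (-6.96283,-0.54896) → (-6.96,-0.55)
v7: (-1.5,4.5) → rotate → (-2.51819,-4.01979) → ×s → (-2.88176,-4.60015) → (-2.88,-4.60)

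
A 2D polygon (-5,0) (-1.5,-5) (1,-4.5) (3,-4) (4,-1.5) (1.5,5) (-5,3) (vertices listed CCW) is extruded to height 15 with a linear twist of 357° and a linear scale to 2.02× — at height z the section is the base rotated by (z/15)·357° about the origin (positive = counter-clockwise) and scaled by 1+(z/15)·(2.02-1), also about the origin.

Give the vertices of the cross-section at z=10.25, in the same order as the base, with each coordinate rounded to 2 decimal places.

t = z/height = 10.25/15 = 0.683333
s = 1 + (scale-1)·z/height = 1 + (2.02-1)·10.25/15 = 1.697000
θ = twist·z/height = 357°·10.25/15 = 243.9500° = 4.257731 rad
cos θ = -0.439155, sin θ = -0.898411 (intermediates below are computed at full precision and shown rounded to 5 d.p.)
v1: (-5,0) → rotate → (2.19578,4.49206) → ×s → (3.72623,7.62302) → (3.73,7.62)
v2: (-1.5,-5) → rotate → (-3.83332,3.54339) → ×s → (-6.50515,6.01314) → (-6.51,6.01)
v3: (1,-4.5) → rotate → (-4.48201,1.07779) → ×s → (-7.60596,1.82901) → (-7.61,1.83)
v4: (3,-4) → rotate → (-4.91111,-0.93861) → ×s → (-8.33415,-1.59282) → (-8.33,-1.59)
v5: (4,-1.5) → rotate → (-3.10424,-2.93491) → ×s → (-5.26789,-4.98055) → (-5.27,-4.98)
v6: (1.5,5) → rotate → (3.83332,-3.54339) → ×s → (6.50515,-6.01314) → (6.51,-6.01)
v7: (-5,3) → rotate → (4.89101,3.17459) → ×s → (8.30004,5.38728) → (8.30,5.39)

Cross-section at z=10.25: (3.73,7.62) (-6.51,6.01) (-7.61,1.83) (-8.33,-1.59) (-5.27,-4.98) (6.51,-6.01) (8.30,5.39)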